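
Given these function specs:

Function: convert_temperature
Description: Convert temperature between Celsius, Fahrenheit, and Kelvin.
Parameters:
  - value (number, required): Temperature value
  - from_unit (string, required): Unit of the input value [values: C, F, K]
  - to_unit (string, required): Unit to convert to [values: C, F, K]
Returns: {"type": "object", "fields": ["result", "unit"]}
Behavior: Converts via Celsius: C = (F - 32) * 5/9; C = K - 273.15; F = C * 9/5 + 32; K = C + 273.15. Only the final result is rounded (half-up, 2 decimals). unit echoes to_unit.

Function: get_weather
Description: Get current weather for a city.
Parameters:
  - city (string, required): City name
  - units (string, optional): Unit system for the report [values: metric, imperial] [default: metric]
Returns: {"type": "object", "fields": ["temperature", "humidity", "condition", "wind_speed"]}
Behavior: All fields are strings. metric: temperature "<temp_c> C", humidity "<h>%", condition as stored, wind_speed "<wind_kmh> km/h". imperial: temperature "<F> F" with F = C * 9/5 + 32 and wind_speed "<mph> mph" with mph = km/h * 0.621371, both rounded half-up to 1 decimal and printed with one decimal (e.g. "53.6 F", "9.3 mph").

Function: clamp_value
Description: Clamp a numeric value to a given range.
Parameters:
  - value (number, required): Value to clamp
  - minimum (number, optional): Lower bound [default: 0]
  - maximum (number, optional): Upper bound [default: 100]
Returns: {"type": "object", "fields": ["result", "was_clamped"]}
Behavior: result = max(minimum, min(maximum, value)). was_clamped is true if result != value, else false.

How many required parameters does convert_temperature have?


Parameters of convert_temperature: value (required), from_unit (required), to_unit (required)
Required count:
3


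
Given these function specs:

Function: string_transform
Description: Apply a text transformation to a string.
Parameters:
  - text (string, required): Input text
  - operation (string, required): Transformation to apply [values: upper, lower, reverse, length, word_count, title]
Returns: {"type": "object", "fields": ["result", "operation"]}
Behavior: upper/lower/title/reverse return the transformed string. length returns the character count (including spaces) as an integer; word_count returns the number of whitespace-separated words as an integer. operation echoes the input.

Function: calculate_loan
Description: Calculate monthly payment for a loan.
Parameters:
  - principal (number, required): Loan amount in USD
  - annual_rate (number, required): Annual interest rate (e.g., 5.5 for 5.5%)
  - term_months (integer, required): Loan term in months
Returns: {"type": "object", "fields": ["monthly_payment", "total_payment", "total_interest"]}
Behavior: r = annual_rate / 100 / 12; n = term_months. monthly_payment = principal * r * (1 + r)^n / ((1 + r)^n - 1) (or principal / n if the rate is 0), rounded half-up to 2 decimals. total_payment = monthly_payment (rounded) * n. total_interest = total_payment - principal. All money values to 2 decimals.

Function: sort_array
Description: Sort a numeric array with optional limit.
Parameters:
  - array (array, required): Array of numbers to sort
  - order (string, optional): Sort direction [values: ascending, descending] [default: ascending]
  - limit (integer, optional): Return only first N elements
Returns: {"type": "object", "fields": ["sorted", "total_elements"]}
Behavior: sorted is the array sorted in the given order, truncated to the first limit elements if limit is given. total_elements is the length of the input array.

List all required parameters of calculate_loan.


Parameters of calculate_loan and their required/optional flag:
  principal: required
  annual_rate: required
  term_months: required
annual_rate, principal, term_months


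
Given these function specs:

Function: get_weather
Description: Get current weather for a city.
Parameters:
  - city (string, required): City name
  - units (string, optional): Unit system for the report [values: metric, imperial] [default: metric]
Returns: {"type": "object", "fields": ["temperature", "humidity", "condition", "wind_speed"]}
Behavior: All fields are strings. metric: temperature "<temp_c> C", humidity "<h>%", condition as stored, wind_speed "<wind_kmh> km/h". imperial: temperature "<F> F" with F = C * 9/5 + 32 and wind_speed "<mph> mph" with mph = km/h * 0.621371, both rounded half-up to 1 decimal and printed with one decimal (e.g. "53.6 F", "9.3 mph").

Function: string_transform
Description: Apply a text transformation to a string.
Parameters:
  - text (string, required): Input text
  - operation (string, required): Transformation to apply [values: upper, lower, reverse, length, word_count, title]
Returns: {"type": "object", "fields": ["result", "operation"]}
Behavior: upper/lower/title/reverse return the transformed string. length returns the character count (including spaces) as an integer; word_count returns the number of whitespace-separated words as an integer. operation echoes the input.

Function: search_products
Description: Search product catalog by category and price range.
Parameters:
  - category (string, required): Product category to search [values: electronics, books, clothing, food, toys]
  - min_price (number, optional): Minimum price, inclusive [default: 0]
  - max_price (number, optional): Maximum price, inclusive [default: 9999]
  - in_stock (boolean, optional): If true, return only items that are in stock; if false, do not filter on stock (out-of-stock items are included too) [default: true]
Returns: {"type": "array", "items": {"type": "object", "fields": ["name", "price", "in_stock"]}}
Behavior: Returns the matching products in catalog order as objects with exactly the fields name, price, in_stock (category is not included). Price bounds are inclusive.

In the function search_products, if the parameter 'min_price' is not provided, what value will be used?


The search_products spec declares:
  - min_price (number, optional): Minimum price, inclusive [default: 0]
Default:
0


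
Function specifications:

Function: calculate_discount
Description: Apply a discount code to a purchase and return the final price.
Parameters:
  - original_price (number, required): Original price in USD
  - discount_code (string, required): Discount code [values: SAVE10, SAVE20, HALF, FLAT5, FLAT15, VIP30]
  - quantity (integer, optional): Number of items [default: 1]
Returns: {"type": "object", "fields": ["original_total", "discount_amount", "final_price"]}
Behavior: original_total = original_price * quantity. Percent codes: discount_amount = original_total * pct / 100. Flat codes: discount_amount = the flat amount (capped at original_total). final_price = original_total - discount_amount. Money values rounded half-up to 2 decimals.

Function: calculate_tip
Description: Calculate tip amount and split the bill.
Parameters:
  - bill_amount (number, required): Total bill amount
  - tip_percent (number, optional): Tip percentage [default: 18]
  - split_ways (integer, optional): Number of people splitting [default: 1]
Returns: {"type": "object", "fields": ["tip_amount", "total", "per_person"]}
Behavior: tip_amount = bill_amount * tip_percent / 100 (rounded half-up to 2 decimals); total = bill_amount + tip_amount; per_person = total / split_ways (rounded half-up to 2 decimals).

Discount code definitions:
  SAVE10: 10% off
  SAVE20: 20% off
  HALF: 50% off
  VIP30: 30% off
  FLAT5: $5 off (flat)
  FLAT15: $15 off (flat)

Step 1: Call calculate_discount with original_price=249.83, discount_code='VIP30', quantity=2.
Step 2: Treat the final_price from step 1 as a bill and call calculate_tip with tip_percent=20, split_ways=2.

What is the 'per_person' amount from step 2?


Step 1: calculate_discount(original_price=249.83, discount_code=VIP30, quantity=2)
  original_total = 249.83 * 2 = 499.66
  VIP30 = 30% off: discount_amount = 499.66 * 30/100 = 149.898 -> 149.90
  final_price = 499.66 - 149.90 = 349.76
  -> final_price = 349.76
Step 2: calculate_tip(bill_amount=349.76, tip_percent=20, split_ways=2)
  tip_amount = 349.76 * 20/100 = 69.952 -> 69.95
  total = 349.76 + 69.95 = 419.71
  per_person = 419.71 / 2 = 209.855 -> 209.86
  -> per_person = 209.86
$209.86


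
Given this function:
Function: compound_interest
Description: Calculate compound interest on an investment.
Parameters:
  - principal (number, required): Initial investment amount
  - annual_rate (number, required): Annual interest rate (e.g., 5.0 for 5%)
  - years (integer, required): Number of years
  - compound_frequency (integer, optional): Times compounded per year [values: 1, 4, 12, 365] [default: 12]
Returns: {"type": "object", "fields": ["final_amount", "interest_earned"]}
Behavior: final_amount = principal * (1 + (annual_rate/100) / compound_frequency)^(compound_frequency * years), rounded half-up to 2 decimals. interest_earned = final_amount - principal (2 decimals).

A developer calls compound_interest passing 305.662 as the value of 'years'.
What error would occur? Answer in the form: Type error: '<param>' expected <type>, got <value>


Spec: 'years' is declared as integer; 305.662 is a non-integer number.
Type error: 'years' expected integer, got 305.662


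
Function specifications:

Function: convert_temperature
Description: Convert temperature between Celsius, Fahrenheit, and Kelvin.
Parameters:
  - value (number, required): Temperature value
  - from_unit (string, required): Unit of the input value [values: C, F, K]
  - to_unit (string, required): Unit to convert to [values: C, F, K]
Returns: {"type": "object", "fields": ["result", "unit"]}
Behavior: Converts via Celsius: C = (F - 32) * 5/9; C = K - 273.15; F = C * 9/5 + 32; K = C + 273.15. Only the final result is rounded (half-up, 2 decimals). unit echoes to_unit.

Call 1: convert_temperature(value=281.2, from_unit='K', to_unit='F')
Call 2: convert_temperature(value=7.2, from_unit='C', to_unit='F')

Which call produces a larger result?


Call 1:
  To C: 281.2 - 273.15 = 8.05
  To F: 8.05 * 9/5 + 32 = 46.49
  Round to 2 decimals: 46.49
  -> 46.49 F
Call 2:
  Input already in C: 7.2
  To F: 7.2 * 9/5 + 32 = 44.96
  Round to 2 decimals: 44.96
  -> 44.96 F
Call 1 (46.49 F)


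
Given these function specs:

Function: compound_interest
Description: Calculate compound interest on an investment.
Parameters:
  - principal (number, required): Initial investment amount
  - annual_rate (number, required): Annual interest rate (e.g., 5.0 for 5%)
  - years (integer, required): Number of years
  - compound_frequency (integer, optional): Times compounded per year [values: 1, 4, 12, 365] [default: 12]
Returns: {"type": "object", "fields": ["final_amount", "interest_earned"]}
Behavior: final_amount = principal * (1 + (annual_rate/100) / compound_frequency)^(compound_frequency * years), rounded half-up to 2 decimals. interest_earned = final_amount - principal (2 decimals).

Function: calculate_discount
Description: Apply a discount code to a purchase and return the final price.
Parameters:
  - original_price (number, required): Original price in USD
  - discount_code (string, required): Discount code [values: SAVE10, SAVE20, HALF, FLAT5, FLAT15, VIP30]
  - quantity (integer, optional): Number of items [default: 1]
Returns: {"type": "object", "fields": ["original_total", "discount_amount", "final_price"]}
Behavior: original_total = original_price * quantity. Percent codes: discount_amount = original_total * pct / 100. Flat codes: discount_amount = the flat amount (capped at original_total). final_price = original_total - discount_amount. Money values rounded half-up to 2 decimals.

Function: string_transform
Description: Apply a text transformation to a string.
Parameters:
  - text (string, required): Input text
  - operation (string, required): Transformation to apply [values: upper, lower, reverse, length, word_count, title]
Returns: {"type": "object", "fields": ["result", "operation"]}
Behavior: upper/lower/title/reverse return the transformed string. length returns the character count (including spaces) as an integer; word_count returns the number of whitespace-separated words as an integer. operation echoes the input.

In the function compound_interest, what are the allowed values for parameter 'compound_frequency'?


The compound_interest spec declares:
  - compound_frequency (integer, optional): Times compounded per year [values: 1, 4, 12, 365] [default: 12]
Allowed values:
1, 4, 12, 365


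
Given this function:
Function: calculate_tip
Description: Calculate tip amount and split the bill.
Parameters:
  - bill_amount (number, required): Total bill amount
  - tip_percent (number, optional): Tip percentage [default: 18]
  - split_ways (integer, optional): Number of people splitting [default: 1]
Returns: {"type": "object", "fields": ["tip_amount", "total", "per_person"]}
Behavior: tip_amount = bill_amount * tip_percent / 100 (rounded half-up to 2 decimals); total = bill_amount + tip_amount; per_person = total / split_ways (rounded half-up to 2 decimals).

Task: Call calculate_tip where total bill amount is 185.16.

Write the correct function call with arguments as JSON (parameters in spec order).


Mapping each described value to its parameter name:
  'Total bill amount' -> bill_amount = 185.16
calculate_tip({"bill_amount": 185.16})


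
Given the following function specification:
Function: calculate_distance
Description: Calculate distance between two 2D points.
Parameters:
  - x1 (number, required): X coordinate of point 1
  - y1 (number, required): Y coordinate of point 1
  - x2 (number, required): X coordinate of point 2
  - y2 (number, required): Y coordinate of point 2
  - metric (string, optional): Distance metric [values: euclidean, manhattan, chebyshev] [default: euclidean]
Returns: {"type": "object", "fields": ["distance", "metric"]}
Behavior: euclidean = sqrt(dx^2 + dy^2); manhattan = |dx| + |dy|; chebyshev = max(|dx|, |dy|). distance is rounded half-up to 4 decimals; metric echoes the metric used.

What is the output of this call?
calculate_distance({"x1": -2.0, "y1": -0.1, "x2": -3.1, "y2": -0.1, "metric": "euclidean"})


|dx| = |-3.1 - -2| = 1.1; |dy| = |-0.1 - -0.1| = 0
euclidean: sqrt(1.1^2 + 0^2) = sqrt(1.21) = 1.1
Round to 4 decimals: 1.1
Output:
{"distance": 1.1, "metric": "euclidean"}


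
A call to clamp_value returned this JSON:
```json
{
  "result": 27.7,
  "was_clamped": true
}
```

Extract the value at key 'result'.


27.7


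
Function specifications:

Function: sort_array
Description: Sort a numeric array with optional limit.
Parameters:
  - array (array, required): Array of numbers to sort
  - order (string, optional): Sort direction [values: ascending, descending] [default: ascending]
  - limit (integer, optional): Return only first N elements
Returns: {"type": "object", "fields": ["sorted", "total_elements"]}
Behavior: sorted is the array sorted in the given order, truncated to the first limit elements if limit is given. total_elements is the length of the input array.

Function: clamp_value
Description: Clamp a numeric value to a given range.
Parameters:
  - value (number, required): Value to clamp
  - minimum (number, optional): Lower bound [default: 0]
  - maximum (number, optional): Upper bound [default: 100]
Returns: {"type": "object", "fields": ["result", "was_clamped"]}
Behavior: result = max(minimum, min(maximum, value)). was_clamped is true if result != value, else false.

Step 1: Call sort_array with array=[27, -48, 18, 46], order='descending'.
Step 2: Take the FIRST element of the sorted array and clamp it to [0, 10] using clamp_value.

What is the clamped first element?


Step 1: sort_array(order=descending)
  sorted: [46, 27, 18, -48]
  -> first element = 46
Step 2: clamp_value(value=46, minimum=0, maximum=10)
  result = max(0, min(10, 46)) = max(0, 10) = 10
  was_clamped = (10 != 46) = true
  -> result = 10
10


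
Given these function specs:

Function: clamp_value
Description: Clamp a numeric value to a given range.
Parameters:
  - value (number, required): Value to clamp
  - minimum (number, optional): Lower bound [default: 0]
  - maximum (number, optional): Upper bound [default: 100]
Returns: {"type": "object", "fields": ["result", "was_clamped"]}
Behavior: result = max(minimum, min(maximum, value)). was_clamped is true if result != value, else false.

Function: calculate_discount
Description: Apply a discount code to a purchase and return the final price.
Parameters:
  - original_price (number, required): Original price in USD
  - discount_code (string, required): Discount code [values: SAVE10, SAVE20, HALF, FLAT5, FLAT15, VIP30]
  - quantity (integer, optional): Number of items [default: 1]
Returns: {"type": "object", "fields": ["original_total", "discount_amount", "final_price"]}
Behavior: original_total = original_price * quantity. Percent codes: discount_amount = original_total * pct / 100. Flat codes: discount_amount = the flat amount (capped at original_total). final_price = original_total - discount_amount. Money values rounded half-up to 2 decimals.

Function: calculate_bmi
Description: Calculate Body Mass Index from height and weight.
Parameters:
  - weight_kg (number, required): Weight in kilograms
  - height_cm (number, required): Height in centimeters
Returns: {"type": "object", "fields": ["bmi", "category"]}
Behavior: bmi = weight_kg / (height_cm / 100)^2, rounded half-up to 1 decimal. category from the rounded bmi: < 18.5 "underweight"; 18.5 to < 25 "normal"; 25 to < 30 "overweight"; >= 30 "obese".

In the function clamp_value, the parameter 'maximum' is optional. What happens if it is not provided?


The clamp_value spec declares:
  - maximum (number, optional): Upper bound [default: 100]
It defaults to 100


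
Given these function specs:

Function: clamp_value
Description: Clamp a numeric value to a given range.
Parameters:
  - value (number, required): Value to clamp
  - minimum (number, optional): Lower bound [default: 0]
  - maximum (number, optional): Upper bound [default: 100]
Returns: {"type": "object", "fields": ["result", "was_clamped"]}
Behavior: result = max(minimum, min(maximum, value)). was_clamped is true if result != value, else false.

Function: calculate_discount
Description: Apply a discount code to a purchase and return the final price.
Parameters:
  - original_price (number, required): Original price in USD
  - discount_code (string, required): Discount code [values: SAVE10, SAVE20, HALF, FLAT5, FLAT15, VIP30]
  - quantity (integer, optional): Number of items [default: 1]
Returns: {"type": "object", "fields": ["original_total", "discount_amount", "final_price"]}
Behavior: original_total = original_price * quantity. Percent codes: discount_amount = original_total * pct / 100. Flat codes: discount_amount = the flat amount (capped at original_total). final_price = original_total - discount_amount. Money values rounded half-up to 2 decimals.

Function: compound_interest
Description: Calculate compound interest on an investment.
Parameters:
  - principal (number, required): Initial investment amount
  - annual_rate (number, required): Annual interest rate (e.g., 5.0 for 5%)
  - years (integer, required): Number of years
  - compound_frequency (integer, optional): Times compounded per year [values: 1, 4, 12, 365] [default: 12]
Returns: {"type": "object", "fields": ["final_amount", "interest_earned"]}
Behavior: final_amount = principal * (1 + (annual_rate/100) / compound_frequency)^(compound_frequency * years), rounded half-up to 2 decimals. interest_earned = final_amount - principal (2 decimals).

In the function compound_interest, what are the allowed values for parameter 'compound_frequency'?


The compound_interest spec declares:
  - compound_frequency (integer, optional): Times compounded per year [values: 1, 4, 12, 365] [default: 12]
Allowed values:
1, 4, 12, 365


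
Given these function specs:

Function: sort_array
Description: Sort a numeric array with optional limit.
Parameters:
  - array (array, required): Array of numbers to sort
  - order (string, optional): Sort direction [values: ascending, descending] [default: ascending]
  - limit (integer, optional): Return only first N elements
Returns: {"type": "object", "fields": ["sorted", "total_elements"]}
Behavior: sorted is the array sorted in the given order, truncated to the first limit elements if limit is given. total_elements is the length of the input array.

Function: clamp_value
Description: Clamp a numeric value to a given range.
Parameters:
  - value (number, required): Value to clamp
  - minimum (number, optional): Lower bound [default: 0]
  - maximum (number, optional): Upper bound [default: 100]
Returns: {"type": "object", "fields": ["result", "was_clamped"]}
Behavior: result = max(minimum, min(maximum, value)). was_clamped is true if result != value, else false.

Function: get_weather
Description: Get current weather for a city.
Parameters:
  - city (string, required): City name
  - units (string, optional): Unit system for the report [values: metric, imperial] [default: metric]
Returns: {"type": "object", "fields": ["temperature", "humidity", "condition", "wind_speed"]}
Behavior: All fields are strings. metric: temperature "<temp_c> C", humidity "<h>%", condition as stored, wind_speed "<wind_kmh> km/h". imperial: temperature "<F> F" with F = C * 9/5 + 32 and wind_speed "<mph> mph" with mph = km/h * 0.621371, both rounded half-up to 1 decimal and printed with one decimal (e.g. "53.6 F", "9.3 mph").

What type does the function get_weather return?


The get_weather spec declares Returns: {"type": "object", "fields": ["temperature", "humidity", "condition", "wind_speed"]}
Type:
object


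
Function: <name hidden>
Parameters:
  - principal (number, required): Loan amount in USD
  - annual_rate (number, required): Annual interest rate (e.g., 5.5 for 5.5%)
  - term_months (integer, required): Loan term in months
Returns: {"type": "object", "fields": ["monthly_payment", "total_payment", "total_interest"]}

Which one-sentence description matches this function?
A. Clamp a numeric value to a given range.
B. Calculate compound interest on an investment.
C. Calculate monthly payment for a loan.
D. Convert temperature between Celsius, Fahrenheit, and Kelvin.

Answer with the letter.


Parameters principal, annual_rate, term_months and return ["monthly_payment", "total_payment", "total_interest"] fit: Calculate monthly payment for a loan.
C


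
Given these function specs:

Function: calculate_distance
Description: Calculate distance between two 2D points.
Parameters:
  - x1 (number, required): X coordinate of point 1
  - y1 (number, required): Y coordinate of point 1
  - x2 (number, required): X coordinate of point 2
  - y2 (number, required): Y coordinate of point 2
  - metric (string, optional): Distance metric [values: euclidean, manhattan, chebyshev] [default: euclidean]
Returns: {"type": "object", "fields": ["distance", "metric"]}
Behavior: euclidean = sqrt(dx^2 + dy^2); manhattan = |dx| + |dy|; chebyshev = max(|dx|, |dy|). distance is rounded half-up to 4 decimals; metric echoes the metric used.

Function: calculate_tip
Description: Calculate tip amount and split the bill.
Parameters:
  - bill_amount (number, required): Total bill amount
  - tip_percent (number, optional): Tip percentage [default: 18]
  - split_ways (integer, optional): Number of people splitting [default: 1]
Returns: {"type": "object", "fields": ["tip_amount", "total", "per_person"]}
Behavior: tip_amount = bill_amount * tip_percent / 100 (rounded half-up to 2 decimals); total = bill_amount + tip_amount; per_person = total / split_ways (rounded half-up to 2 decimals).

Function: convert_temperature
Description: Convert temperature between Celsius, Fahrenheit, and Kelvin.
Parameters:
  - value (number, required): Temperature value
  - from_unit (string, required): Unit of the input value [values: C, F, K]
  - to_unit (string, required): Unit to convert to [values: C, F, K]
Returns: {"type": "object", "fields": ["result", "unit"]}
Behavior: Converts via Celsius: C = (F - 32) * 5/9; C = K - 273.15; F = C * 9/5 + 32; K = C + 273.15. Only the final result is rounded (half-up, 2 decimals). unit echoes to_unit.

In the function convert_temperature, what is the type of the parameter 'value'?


The convert_temperature spec declares:
  - value (number, required): Temperature value
Type:
number


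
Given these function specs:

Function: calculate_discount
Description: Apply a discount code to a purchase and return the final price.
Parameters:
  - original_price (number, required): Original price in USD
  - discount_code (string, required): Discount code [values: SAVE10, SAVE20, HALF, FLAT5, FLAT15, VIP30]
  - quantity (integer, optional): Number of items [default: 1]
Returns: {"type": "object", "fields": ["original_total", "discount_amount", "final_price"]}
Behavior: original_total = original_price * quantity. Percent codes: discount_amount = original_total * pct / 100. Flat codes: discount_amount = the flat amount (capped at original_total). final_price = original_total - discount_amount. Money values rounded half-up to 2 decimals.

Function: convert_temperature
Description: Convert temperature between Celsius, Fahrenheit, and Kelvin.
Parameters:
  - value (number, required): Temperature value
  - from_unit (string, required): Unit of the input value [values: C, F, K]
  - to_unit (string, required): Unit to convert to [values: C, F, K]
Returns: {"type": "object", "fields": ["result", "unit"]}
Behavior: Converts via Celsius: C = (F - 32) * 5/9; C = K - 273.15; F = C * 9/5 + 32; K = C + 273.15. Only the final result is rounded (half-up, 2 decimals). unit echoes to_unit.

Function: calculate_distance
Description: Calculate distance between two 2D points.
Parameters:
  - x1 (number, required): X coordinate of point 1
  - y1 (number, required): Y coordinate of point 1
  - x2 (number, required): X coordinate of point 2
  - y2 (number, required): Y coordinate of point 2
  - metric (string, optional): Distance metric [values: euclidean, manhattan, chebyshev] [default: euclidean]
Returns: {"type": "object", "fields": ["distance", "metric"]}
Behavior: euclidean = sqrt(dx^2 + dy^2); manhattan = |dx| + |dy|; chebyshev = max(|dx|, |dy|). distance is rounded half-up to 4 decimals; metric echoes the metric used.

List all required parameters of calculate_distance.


Parameters of calculate_distance and their required/optional flag:
  x1: required
  y1: required
  x2: required
  y2: required
  metric: optional
x1, x2, y1, y2


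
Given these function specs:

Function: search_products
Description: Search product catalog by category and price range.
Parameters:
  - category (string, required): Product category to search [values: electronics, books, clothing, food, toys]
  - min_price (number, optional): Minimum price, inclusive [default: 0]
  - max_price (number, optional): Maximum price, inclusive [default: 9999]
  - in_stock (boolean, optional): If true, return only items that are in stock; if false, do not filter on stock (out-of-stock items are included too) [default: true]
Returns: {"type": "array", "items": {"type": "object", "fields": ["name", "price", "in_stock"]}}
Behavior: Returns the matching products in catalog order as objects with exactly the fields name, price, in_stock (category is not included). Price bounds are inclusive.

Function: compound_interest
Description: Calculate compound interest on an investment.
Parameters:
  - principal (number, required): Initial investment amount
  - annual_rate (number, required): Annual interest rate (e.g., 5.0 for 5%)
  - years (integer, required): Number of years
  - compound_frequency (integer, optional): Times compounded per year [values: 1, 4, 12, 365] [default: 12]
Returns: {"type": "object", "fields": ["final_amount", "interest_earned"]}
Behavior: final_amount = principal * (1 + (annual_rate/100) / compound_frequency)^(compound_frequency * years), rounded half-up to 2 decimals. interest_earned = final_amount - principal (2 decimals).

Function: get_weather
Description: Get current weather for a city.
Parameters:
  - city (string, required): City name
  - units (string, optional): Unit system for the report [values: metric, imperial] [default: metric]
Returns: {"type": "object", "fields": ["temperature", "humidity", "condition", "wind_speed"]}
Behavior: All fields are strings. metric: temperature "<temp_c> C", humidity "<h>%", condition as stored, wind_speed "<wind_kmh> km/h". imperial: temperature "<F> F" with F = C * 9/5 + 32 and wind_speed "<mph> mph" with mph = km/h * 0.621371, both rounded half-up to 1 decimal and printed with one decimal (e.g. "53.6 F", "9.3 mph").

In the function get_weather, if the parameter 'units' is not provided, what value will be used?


The get_weather spec declares:
  - units (string, optional): Unit system for the report [values: metric, imperial] [default: metric]
Default:
metric


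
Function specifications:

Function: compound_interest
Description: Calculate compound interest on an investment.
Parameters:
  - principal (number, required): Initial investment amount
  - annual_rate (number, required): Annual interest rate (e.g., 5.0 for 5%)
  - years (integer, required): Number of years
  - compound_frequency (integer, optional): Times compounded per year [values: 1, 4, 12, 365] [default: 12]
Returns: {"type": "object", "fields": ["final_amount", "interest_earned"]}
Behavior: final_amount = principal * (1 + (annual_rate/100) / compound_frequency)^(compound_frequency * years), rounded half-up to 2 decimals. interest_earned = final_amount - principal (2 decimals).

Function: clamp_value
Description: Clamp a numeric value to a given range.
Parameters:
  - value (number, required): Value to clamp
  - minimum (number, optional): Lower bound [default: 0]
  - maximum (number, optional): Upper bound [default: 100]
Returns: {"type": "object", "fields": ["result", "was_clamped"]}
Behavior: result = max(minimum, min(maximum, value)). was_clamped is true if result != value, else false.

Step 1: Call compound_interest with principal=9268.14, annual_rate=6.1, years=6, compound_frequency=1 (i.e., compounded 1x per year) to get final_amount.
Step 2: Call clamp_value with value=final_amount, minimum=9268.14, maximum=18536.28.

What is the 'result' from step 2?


Step 1: compound_interest
  rate per period = 6.1/100/1 = 0.061 (keep full precision); periods = 1 * 6 = 6
  (1 + 0.061)^6 = 1.42656743
  final_amount = 9268.14 * 1.42656743 = 13221.62663 -> 13221.63
  interest_earned = 13221.63 - 9268.14 = 3953.49
  -> final_amount = 13221.63
Step 2: clamp_value(value=13221.63, minimum=9268.14, maximum=18536.28)
  result = max(9268.14, min(18536.28, 13221.63)) = max(9268.14, 13221.63) = 13221.63
  was_clamped = (13221.63 != 13221.63) = false
  -> result = 13221.63
13221.63


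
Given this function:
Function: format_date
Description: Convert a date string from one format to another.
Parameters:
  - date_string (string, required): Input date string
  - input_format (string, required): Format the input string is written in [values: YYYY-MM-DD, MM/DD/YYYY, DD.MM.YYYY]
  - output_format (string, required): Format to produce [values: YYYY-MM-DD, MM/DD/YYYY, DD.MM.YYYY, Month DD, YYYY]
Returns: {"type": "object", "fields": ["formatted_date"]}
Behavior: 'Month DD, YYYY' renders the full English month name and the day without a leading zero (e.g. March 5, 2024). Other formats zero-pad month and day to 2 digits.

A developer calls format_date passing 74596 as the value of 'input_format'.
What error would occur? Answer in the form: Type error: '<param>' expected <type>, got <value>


Spec: 'input_format' is declared as string; 74596 is an integer.
Type error: 'input_format' expected string, got 74596


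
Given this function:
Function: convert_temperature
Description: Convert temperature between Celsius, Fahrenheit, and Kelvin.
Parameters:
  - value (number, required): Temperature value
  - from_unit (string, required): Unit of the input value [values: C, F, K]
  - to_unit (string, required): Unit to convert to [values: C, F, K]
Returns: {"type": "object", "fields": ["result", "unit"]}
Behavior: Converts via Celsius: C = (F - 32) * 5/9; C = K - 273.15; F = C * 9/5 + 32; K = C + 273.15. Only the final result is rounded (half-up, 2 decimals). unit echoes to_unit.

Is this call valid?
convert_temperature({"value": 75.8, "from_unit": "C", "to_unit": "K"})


Checking all required parameters present and types match... All valid.
Valid


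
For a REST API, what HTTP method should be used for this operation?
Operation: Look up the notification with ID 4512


GET = read, POST = create, PUT = update/replace, DELETE = remove
This operation is a read.
GET


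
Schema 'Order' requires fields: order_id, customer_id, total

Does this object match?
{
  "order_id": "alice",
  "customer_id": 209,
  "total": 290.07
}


Checking required fields... All present.
Valid - all required fields present


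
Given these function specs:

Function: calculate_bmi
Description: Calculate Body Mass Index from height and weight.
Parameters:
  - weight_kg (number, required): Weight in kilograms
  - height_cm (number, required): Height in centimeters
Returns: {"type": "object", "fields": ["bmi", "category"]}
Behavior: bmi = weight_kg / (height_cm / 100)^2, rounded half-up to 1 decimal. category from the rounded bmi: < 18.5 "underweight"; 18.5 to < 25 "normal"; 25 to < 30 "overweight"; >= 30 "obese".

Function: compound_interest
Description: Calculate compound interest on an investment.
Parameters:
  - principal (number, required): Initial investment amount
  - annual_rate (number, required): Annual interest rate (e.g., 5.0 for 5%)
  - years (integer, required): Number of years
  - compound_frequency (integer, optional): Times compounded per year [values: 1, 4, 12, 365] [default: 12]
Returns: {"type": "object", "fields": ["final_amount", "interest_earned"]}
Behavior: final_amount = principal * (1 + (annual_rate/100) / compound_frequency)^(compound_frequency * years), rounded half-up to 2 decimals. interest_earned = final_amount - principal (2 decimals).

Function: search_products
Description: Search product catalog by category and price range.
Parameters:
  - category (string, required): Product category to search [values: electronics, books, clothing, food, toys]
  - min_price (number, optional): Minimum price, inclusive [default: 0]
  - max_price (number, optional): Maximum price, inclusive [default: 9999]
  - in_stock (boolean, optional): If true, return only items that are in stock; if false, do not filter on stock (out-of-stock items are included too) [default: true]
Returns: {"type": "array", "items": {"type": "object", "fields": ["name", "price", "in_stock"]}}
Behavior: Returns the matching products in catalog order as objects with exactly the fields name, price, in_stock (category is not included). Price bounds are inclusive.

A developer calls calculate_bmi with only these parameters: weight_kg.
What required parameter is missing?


Required parameters: weight_kg, height_cm
Provided: weight_kg
Missing: height_cm
height_cm


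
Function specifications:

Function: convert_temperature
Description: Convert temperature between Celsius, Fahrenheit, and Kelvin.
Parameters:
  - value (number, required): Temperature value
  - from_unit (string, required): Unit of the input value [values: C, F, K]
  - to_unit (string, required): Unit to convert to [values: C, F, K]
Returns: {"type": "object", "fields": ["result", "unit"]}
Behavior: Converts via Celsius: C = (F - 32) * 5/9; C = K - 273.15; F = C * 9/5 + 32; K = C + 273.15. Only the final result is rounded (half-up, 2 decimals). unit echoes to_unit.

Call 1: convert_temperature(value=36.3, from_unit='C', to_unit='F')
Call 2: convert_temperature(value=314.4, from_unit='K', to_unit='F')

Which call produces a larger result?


Call 1:
  Input already in C: 36.3
  To F: 36.3 * 9/5 + 32 = 97.34
  Round to 2 decimals: 97.34
  -> 97.34 F
Call 2:
  To C: 314.4 - 273.15 = 41.25
  To F: 41.25 * 9/5 + 32 = 106.25
  Round to 2 decimals: 106.25
  -> 106.25 F
Call 2 (106.25 F)


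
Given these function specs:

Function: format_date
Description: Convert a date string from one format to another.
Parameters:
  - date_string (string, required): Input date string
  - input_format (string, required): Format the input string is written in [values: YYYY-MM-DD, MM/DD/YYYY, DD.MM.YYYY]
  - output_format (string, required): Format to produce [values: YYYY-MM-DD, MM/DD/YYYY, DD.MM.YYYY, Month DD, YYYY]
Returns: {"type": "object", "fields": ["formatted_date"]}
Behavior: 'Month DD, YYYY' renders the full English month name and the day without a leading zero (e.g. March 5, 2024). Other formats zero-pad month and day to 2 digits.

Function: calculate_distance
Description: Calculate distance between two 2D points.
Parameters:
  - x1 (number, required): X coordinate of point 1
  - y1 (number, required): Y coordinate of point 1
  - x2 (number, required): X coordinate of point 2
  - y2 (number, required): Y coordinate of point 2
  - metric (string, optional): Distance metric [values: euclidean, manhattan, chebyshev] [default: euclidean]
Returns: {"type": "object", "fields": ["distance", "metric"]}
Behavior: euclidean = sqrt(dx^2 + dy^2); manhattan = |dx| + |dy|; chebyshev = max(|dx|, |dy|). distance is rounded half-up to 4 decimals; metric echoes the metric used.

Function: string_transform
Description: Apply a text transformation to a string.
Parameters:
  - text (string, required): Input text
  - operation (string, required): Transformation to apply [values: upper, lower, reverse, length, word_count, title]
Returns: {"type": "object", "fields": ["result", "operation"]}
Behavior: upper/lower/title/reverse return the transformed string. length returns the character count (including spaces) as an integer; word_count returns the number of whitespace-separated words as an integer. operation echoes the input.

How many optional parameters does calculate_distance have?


Parameters of calculate_distance: x1 (required), y1 (required), x2 (required), y2 (required), metric (optional)
Optional count:
1


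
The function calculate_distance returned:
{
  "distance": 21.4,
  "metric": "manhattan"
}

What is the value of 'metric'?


manhattan


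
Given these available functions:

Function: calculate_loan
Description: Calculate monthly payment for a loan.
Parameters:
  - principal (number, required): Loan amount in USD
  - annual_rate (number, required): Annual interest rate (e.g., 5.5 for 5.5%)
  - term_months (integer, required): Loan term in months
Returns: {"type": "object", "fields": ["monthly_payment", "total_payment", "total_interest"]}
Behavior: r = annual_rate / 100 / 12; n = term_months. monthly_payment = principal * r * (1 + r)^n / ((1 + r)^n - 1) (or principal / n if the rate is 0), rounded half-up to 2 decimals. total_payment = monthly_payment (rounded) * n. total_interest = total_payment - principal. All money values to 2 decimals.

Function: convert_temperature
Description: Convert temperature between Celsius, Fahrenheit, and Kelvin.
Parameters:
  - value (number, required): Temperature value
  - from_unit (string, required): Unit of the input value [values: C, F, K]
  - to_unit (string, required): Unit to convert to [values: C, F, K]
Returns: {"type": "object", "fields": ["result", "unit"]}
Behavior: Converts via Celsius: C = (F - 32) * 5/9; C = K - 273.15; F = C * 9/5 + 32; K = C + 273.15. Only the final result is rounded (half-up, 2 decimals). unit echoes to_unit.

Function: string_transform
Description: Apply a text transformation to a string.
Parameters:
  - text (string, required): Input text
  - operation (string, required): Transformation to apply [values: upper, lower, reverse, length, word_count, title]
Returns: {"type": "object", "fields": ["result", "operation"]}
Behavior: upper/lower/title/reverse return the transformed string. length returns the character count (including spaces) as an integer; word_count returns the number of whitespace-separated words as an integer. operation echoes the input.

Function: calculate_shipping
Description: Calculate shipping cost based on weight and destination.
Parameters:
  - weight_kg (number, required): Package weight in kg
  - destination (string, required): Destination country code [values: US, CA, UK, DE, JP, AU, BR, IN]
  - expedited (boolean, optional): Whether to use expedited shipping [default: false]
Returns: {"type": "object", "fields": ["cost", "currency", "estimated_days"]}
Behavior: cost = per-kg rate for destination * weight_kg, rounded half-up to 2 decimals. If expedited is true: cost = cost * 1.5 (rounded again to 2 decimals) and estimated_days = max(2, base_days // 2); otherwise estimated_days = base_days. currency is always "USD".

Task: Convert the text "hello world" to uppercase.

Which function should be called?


The task needs a function whose description is: Apply a text transformation to a string.
string_transform
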